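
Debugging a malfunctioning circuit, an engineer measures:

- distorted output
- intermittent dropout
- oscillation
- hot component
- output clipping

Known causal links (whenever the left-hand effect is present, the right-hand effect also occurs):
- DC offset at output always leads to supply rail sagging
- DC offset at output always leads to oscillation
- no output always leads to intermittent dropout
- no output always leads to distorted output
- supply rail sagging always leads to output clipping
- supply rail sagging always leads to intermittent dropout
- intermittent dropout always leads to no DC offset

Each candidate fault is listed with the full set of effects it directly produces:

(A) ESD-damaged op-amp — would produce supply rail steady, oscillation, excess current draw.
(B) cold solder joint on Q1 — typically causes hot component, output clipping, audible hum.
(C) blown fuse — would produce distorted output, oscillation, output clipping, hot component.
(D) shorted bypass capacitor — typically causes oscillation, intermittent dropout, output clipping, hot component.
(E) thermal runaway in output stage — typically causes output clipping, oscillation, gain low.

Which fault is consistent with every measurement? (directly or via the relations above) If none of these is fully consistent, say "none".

none

For each candidate, compare predicted effects to what was observed:
(A) ESD-damaged op-amp — distorted output -; intermittent dropout -; oscillation +; hot component -; output clipping -
(B) cold solder joint on Q1 — does not account for distorted output, intermittent dropout, oscillation
(C) blown fuse — distorted output +; intermittent dropout -; oscillation +; hot component +; output clipping +
(D) shorted bypass capacitor — does not account for distorted output
(E) thermal runaway in output stage — does not account for distorted output, intermittent dropout, hot component
None of the listed candidates fits everything.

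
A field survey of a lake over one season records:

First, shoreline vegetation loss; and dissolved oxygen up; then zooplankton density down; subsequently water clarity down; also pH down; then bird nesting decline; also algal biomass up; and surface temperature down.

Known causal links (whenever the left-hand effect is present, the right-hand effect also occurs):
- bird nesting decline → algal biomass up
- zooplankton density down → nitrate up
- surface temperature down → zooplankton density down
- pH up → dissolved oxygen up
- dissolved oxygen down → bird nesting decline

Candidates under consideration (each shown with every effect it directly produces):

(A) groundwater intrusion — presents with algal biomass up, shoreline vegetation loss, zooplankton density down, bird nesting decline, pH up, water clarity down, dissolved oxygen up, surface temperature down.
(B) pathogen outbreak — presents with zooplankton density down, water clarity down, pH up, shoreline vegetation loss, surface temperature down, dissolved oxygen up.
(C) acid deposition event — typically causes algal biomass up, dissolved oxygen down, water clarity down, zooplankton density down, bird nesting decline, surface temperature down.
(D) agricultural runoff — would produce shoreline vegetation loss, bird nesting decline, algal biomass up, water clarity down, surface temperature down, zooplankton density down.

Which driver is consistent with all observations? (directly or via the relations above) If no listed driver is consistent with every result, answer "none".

For each candidate, compare predicted effects to what was observed:
(A) groundwater intrusion — shoreline vegetation loss yes; dissolved oxygen up yes; zooplankton density down yes; water clarity down yes; pH down NO; bird nesting decline yes; algal biomass up yes; surface temperature down yes
(B) pathogen outbreak — shoreline vegetation loss yes; dissolved oxygen up yes; zooplankton density down yes; water clarity down yes; pH down NO; bird nesting decline NO; algal biomass up NO; surface temperature down yes
(C) acid deposition event — shoreline vegetation loss NO; dissolved oxygen up NO; zooplankton density down yes; water clarity down yes; pH down NO; bird nesting decline yes; algal biomass up yes; surface temperature down yes
(D) agricultural runoff — shoreline vegetation loss yes; dissolved oxygen up NO; zooplankton density down yes; water clarity down yes; pH down NO; bird nesting decline yes; algal biomass up yes; surface temperature down yes
No candidate is consistent with all observations.

none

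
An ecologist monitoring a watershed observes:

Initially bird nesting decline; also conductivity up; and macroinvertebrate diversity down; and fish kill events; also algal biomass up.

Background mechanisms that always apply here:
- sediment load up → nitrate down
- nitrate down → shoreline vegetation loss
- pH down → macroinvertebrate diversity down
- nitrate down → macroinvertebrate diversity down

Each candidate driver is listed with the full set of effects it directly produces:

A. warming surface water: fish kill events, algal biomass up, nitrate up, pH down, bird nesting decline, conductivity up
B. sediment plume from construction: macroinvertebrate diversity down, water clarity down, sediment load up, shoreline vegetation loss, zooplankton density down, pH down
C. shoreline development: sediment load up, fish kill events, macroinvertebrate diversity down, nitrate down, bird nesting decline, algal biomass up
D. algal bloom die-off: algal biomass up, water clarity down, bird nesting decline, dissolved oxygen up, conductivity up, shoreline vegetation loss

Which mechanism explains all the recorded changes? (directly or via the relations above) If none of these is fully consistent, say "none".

A

Testing each hypothesis:
(A) warming surface water — bird nesting decline ✓; conductivity up ✓; macroinvertebrate diversity down ✓ (through pH down → macroinvertebrate diversity down); fish kill events ✓; algal biomass up ✓
(B) sediment plume from construction — bird nesting decline ✗; conductivity up ✗; macroinvertebrate diversity down ✓; fish kill events ✗; algal biomass up ✗
(C) shoreline development — does not account for conductivity up
(D) algal bloom die-off — does not account for macroinvertebrate diversity down, fish kill events
(A) alone accounts for all the evidence.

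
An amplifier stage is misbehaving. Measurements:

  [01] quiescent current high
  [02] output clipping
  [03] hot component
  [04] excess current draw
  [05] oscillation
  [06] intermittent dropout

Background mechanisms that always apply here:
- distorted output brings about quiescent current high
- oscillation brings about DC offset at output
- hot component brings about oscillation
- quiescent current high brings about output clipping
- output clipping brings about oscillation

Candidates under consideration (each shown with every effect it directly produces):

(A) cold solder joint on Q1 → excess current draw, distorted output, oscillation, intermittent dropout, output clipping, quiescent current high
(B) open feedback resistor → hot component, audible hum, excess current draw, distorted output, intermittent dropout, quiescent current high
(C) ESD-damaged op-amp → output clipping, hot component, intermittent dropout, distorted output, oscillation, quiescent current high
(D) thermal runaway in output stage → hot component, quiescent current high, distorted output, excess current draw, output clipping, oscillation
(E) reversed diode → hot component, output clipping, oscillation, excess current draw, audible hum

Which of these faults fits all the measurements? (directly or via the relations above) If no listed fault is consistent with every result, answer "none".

Checking each candidate against the observations:
(A) cold solder joint on Q1 — does not account for hot component
(B) open feedback resistor — quiescent current high +; output clipping + (through quiescent current high → output clipping); hot component +; excess current draw +; oscillation + (through hot component → oscillation); intermittent dropout +
(C) ESD-damaged op-amp — does not account for excess current draw
(D) thermal runaway in output stage — does not account for intermittent dropout
(E) reversed diode — quiescent current high -; output clipping +; hot component +; excess current draw +; oscillation +; intermittent dropout -
Only (B) is consistent with every observation.

B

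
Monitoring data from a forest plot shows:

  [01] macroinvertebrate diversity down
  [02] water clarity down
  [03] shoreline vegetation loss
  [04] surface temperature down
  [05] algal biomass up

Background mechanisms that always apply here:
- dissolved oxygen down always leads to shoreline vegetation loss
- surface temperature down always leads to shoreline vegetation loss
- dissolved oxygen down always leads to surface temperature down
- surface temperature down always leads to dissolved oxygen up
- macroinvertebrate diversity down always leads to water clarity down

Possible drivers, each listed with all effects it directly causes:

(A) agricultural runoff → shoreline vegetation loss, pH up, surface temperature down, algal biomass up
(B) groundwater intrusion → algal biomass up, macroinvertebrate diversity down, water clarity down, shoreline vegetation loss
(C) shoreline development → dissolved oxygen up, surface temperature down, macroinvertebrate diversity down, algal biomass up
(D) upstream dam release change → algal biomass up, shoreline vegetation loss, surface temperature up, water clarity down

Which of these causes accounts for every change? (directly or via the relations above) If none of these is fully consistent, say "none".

Testing each hypothesis:
(A) agricultural runoff — macroinvertebrate diversity down miss; water clarity down miss; shoreline vegetation loss match; surface temperature down match; algal biomass up match
(B) groundwater intrusion — does not account for surface temperature down
(C) shoreline development — macroinvertebrate diversity down match; water clarity down match (through macroinvertebrate diversity down → water clarity down); shoreline vegetation loss match (through surface temperature down → shoreline vegetation loss); surface temperature down match; algal biomass up match
(D) upstream dam release change — fails on macroinvertebrate diversity down, surface temperature down (predicts surface temperature up, not surface temperature down)
(C) alone accounts for all the evidence.

C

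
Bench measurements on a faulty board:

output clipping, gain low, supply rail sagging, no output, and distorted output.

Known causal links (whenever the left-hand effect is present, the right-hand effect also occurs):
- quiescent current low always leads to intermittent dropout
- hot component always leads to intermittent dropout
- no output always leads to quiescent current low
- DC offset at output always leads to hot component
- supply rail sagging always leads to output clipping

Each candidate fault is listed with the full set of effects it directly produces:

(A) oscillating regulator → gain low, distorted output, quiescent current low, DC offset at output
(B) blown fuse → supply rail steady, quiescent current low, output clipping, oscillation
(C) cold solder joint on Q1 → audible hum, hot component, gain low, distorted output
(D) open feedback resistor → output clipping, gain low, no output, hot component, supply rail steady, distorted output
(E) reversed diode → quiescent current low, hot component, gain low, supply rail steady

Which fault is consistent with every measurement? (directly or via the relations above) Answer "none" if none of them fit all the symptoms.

none

For each candidate, compare predicted effects to what was observed:
(A) oscillating regulator — does not account for output clipping, supply rail sagging, no output
(B) blown fuse — output clipping +; gain low -; supply rail sagging -; no output -; distorted output -
(C) cold solder joint on Q1 — does not account for output clipping, supply rail sagging, no output
(D) open feedback resistor — output clipping +; gain low +; supply rail sagging -; no output +; distorted output +
(E) reversed diode — fails on output clipping, supply rail sagging, no output, distorted output (predicts supply rail steady, not supply rail sagging)
Every candidate fails on at least one observation.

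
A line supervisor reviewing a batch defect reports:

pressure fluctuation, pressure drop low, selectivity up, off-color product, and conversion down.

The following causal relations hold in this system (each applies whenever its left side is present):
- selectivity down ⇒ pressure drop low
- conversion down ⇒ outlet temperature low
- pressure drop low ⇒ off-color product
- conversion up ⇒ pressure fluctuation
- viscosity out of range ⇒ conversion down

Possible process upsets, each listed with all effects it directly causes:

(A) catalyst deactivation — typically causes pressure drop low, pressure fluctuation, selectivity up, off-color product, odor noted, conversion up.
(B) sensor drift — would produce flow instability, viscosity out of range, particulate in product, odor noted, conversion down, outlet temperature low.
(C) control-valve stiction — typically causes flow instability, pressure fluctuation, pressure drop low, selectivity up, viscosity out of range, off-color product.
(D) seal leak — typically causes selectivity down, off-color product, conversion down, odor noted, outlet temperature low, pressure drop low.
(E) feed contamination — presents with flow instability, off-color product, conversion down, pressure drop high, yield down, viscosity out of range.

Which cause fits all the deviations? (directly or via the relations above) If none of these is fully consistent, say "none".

Per-candidate check:
(A) catalyst deactivation — fails on conversion down (predicts conversion up, not conversion down)
(B) sensor drift — pressure fluctuation NO; pressure drop low NO; selectivity up NO; off-color product NO; conversion down yes
(C) control-valve stiction — pressure fluctuation yes; pressure drop low yes; selectivity up yes; off-color product yes; conversion down yes (via viscosity out of range → conversion down)
(D) seal leak — fails on pressure fluctuation, selectivity up (predicts selectivity down, not selectivity up)
(E) feed contamination — fails on pressure fluctuation, pressure drop low, selectivity up (predicts pressure drop high, not pressure drop low)
Only (C) is consistent with every observation.

C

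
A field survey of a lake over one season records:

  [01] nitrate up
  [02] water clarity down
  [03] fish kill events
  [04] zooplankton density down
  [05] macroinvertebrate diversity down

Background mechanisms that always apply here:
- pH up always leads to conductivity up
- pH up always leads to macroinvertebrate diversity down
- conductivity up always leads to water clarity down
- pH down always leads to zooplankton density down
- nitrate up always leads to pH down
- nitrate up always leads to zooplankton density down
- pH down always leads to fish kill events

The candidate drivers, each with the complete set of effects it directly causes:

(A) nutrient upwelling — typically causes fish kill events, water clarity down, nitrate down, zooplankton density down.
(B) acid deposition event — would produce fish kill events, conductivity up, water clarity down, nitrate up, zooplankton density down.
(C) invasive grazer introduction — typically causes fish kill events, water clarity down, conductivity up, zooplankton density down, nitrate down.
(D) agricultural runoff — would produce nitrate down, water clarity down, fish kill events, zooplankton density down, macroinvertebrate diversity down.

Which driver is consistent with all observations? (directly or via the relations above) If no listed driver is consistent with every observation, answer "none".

none

Testing each hypothesis:
(A) nutrient upwelling — fails on nitrate up, macroinvertebrate diversity down (predicts nitrate down, not nitrate up)
(B) acid deposition event — nitrate up yes; water clarity down yes; fish kill events yes; zooplankton density down yes; macroinvertebrate diversity down NO
(C) invasive grazer introduction — nitrate up NO; water clarity down yes; fish kill events yes; zooplankton density down yes; macroinvertebrate diversity down NO
(D) agricultural runoff — nitrate up NO; water clarity down yes; fish kill events yes; zooplankton density down yes; macroinvertebrate diversity down yes
No candidate is consistent with all observations.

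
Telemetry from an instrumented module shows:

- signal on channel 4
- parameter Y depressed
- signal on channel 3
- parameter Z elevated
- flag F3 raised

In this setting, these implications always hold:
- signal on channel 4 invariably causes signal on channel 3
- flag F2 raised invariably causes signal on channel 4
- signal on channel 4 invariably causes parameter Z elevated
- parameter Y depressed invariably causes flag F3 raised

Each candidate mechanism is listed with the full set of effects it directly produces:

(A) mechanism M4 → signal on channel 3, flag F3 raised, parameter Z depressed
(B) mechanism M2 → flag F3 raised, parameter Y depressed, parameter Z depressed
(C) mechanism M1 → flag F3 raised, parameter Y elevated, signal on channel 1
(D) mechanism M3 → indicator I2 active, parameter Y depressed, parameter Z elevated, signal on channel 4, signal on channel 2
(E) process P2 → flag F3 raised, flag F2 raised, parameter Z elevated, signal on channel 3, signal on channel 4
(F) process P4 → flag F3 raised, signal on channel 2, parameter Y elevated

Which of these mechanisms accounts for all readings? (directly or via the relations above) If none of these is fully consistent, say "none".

D

For each candidate, compare predicted effects to what was observed:
(A) mechanism M4 — signal on channel 4 -; parameter Y depressed -; signal on channel 3 +; parameter Z elevated -; flag F3 raised +
(B) mechanism M2 — fails on signal on channel 4, signal on channel 3, parameter Z elevated (predicts parameter Z depressed, not parameter Z elevated)
(C) mechanism M1 — fails on signal on channel 4, parameter Y depressed, signal on channel 3, parameter Z elevated (predicts parameter Y elevated, not parameter Y depressed)
(D) mechanism M3 — signal on channel 4 +; parameter Y depressed +; signal on channel 3 + (through signal on channel 4 → signal on channel 3); parameter Z elevated +; flag F3 raised + (through parameter Y depressed → flag F3 raised)
(E) process P2 — signal on channel 4 +; parameter Y depressed -; signal on channel 3 +; parameter Z elevated +; flag F3 raised +
(F) process P4 — signal on channel 4 -; parameter Y depressed -; signal on channel 3 -; parameter Z elevated -; flag F3 raised +
(D) is the only candidate with no mismatches.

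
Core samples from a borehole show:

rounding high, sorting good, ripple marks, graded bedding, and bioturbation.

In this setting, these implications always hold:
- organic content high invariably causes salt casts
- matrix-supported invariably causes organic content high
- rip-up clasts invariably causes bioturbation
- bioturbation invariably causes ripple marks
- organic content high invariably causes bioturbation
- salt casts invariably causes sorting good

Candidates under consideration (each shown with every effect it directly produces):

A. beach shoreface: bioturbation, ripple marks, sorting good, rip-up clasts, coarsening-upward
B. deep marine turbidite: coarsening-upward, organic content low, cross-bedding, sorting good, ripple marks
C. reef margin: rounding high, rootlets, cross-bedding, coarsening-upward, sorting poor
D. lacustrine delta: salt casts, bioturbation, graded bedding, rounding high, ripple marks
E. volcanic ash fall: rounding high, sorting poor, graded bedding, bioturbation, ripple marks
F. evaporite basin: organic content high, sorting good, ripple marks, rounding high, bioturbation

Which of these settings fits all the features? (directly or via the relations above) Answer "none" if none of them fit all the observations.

D

Checking each candidate against the observations:
(A) beach shoreface — rounding high miss; sorting good match; ripple marks match; graded bedding miss; bioturbation match
(B) deep marine turbidite — does not account for rounding high, graded bedding, bioturbation
(C) reef margin — rounding high match; sorting good miss; ripple marks miss; graded bedding miss; bioturbation miss
(D) lacustrine delta — rounding high match; sorting good match (through salt casts → sorting good); ripple marks match; graded bedding match; bioturbation match
(E) volcanic ash fall — fails on sorting good (predicts sorting poor, not sorting good)
(F) evaporite basin — rounding high match; sorting good match; ripple marks match; graded bedding miss; bioturbation match
(D) alone accounts for all the evidence.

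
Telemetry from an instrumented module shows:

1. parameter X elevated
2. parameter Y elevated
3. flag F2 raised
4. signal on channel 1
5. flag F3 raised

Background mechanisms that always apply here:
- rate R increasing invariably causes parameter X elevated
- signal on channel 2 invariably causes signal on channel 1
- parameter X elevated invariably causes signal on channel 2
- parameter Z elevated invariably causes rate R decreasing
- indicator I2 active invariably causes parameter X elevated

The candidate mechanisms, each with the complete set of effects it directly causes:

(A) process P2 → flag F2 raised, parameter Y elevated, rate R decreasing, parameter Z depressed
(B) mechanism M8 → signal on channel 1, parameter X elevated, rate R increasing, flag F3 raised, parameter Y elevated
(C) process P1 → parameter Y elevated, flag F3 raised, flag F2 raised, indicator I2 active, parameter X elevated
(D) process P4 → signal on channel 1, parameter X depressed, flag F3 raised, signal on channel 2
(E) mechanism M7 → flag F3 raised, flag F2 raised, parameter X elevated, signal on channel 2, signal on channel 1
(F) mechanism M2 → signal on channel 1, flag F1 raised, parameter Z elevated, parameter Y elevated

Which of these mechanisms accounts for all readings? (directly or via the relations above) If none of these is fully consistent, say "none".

Per-candidate check:
(A) process P2 — does not account for parameter X elevated, signal on channel 1, flag F3 raised
(B) mechanism M8 — parameter X elevated +; parameter Y elevated +; flag F2 raised -; signal on channel 1 +; flag F3 raised +
(C) process P1 — accounts for every observation (signal on channel 1 by parameter X elevated → signal on channel 2 → signal on channel 1)
(D) process P4 — fails on parameter X elevated, parameter Y elevated, flag F2 raised (predicts parameter X depressed, not parameter X elevated)
(E) mechanism M7 — does not account for parameter Y elevated
(F) mechanism M2 — parameter X elevated -; parameter Y elevated +; flag F2 raised -; signal on channel 1 +; flag F3 raised -
(C) is the only candidate with no mismatches.

C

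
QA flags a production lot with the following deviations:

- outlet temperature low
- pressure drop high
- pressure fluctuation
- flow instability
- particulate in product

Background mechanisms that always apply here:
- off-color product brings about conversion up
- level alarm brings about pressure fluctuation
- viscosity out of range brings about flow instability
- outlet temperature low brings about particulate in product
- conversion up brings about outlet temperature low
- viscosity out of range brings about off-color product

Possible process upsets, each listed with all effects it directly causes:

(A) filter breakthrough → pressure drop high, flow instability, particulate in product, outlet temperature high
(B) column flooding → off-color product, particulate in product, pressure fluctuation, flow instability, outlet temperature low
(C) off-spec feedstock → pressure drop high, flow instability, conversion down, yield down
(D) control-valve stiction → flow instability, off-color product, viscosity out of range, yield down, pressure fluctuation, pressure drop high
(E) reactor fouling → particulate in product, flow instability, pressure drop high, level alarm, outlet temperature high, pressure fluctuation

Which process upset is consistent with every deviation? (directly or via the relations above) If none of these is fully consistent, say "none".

For each candidate, compare predicted effects to what was observed:
(A) filter breakthrough — outlet temperature low NO; pressure drop high yes; pressure fluctuation NO; flow instability yes; particulate in product yes
(B) column flooding — does not account for pressure drop high
(C) off-spec feedstock — does not account for outlet temperature low, pressure fluctuation, particulate in product
(D) control-valve stiction — accounts for every observation (outlet temperature low through off-color product → conversion up → outlet temperature low)
(E) reactor fouling — fails on outlet temperature low (predicts outlet temperature high, not outlet temperature low)
(D) alone accounts for all the evidence.

D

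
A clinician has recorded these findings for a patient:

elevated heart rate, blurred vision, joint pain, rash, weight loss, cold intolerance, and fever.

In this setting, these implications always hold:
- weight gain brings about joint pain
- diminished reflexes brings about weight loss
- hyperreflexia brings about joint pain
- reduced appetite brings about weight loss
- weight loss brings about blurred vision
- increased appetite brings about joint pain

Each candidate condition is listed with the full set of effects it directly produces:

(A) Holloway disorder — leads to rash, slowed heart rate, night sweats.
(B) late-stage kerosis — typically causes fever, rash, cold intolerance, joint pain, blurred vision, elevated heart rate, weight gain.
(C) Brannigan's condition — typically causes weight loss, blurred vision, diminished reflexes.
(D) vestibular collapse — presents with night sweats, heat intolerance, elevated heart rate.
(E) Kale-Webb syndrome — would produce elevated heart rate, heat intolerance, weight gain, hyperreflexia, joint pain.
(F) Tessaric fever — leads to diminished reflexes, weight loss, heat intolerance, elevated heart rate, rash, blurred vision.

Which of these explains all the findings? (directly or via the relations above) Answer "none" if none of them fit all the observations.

For each candidate, compare predicted effects to what was observed:
(A) Holloway disorder — elevated heart rate -; blurred vision -; joint pain -; rash +; weight loss -; cold intolerance -; fever -
(B) late-stage kerosis — elevated heart rate +; blurred vision +; joint pain +; rash +; weight loss -; cold intolerance +; fever +
(C) Brannigan's condition — does not account for elevated heart rate, joint pain, rash, cold intolerance, fever
(D) vestibular collapse — elevated heart rate +; blurred vision -; joint pain -; rash -; weight loss -; cold intolerance -; fever -
(E) Kale-Webb syndrome — elevated heart rate +; blurred vision -; joint pain +; rash -; weight loss -; cold intolerance -; fever -
(F) Tessaric fever — elevated heart rate +; blurred vision +; joint pain -; rash +; weight loss +; cold intolerance -; fever -
Every candidate fails on at least one observation.

none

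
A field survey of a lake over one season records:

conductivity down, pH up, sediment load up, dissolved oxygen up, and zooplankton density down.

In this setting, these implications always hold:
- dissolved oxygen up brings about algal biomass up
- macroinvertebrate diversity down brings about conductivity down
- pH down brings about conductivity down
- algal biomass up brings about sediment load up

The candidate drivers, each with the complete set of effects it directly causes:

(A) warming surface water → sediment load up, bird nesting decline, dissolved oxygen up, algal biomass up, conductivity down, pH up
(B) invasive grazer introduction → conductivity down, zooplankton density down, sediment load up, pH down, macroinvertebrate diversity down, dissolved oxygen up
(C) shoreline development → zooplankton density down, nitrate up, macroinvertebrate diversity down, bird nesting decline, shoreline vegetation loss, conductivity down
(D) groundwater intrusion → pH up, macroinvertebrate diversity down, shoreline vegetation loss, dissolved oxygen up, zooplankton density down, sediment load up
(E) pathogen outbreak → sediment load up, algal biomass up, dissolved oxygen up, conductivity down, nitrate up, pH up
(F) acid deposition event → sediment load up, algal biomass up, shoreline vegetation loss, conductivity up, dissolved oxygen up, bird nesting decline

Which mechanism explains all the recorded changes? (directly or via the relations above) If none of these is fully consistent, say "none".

For each candidate, compare predicted effects to what was observed:
(A) warming surface water — conductivity down ✓; pH up ✓; sediment load up ✓; dissolved oxygen up ✓; zooplankton density down ✗
(B) invasive grazer introduction — conductivity down ✓; pH up ✗; sediment load up ✓; dissolved oxygen up ✓; zooplankton density down ✓
(C) shoreline development — conductivity down ✓; pH up ✗; sediment load up ✗; dissolved oxygen up ✗; zooplankton density down ✓
(D) groundwater intrusion — conductivity down ✓ (by macroinvertebrate diversity down → conductivity down); pH up ✓; sediment load up ✓; dissolved oxygen up ✓; zooplankton density down ✓
(E) pathogen outbreak — conductivity down ✓; pH up ✓; sediment load up ✓; dissolved oxygen up ✓; zooplankton density down ✗
(F) acid deposition event — fails on conductivity down, pH up, zooplankton density down (predicts conductivity up, not conductivity down)
(D) is the only candidate with no mismatches.

D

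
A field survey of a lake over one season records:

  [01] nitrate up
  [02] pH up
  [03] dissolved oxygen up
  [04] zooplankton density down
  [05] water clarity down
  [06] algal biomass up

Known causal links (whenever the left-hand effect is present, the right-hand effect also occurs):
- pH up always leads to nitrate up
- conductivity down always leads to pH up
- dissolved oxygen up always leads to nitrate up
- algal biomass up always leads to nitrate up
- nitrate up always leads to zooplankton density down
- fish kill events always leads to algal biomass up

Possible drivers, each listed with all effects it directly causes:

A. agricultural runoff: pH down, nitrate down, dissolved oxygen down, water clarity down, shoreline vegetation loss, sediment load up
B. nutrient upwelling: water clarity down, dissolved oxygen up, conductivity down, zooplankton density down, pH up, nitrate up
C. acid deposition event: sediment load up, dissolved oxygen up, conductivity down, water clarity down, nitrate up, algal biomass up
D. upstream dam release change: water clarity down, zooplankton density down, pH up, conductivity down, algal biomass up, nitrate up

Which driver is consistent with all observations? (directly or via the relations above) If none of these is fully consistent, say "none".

C

For each candidate, compare predicted effects to what was observed:
(A) agricultural runoff — fails on nitrate up, pH up, dissolved oxygen up, zooplankton density down, algal biomass up (predicts nitrate down, not nitrate up; predicts pH down, not pH up; predicts dissolved oxygen down, not dissolved oxygen up)
(B) nutrient upwelling — does not account for algal biomass up
(C) acid deposition event — nitrate up yes; pH up yes (through conductivity down → pH up); dissolved oxygen up yes; zooplankton density down yes (through nitrate up → zooplankton density down); water clarity down yes; algal biomass up yes
(D) upstream dam release change — nitrate up yes; pH up yes; dissolved oxygen up NO; zooplankton density down yes; water clarity down yes; algal biomass up yes
(C) is the only candidate with no mismatches.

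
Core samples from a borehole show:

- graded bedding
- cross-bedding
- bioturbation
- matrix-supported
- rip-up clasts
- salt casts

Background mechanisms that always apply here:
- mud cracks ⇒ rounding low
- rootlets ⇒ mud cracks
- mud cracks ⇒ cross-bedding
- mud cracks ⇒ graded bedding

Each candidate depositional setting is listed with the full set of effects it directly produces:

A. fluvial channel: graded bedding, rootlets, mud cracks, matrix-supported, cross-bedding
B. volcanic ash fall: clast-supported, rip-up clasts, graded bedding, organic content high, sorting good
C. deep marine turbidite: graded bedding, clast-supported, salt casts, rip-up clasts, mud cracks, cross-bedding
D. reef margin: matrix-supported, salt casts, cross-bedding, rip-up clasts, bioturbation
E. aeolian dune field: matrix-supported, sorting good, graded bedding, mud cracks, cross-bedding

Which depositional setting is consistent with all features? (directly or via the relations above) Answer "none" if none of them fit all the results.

For each candidate, compare predicted effects to what was observed:
(A) fluvial channel — does not account for bioturbation, rip-up clasts, salt casts
(B) volcanic ash fall — graded bedding match; cross-bedding miss; bioturbation miss; matrix-supported miss; rip-up clasts match; salt casts miss
(C) deep marine turbidite — fails on bioturbation, matrix-supported (predicts clast-supported, not matrix-supported)
(D) reef margin — does not account for graded bedding
(E) aeolian dune field — does not account for bioturbation, rip-up clasts, salt casts
Every candidate fails on at least one observation.

none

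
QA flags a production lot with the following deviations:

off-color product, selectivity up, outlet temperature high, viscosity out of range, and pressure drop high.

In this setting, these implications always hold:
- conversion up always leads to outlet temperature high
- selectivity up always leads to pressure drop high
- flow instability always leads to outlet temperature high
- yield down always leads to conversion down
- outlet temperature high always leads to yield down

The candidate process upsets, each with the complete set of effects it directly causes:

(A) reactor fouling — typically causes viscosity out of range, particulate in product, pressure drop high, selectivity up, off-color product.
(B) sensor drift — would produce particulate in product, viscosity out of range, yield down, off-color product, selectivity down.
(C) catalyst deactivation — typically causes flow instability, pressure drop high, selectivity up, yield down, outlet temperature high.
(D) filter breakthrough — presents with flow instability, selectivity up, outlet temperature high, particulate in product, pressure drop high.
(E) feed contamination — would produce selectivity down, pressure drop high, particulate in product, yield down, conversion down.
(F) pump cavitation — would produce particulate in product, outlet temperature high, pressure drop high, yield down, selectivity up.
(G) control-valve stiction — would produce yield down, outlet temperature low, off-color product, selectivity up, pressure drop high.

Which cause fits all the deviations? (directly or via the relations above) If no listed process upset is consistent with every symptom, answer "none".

none

Per-candidate check:
(A) reactor fouling — off-color product yes; selectivity up yes; outlet temperature high NO; viscosity out of range yes; pressure drop high yes
(B) sensor drift — fails on selectivity up, outlet temperature high, pressure drop high (predicts selectivity down, not selectivity up)
(C) catalyst deactivation — does not account for off-color product, viscosity out of range
(D) filter breakthrough — does not account for off-color product, viscosity out of range
(E) feed contamination — off-color product NO; selectivity up NO; outlet temperature high NO; viscosity out of range NO; pressure drop high yes
(F) pump cavitation — off-color product NO; selectivity up yes; outlet temperature high yes; viscosity out of range NO; pressure drop high yes
(G) control-valve stiction — off-color product yes; selectivity up yes; outlet temperature high NO; viscosity out of range NO; pressure drop high yes
No candidate is consistent with all observations.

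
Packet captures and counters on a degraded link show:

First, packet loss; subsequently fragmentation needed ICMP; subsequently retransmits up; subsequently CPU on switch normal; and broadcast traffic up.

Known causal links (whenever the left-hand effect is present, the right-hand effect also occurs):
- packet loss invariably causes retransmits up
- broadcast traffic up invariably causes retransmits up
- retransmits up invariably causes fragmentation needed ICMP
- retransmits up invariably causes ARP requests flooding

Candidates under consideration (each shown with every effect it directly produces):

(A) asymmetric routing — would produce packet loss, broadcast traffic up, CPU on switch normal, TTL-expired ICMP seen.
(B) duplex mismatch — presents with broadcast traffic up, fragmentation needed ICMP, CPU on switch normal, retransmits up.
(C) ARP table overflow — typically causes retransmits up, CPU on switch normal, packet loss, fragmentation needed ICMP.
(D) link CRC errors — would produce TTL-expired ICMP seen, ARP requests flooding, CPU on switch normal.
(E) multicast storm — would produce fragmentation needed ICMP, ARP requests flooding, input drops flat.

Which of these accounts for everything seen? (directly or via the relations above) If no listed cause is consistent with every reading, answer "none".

A

Testing each hypothesis:
(A) asymmetric routing — accounts for every observation (fragmentation needed ICMP via packet loss → retransmits up → fragmentation needed ICMP)
(B) duplex mismatch — does not account for packet loss
(C) ARP table overflow — packet loss ✓; fragmentation needed ICMP ✓; retransmits up ✓; CPU on switch normal ✓; broadcast traffic up ✗
(D) link CRC errors — does not account for packet loss, fragmentation needed ICMP, retransmits up, broadcast traffic up
(E) multicast storm — does not account for packet loss, retransmits up, CPU on switch normal, broadcast traffic up
(A) alone accounts for all the evidence.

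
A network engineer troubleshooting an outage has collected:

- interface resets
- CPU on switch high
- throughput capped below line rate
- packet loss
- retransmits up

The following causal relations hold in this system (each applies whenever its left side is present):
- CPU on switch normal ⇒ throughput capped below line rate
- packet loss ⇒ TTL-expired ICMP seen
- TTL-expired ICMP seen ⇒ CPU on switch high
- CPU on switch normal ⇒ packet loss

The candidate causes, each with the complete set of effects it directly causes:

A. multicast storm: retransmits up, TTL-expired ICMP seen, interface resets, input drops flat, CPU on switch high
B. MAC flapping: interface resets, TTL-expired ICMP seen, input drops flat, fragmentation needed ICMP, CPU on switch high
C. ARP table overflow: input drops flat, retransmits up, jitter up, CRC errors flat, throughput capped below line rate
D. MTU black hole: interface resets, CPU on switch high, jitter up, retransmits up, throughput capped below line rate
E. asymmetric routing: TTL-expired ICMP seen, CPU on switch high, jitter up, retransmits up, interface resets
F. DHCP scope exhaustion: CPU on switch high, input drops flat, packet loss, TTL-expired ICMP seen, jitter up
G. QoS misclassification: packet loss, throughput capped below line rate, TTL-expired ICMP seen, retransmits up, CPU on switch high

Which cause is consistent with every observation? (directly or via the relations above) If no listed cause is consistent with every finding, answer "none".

none

Testing each hypothesis:
(A) multicast storm — interface resets yes; CPU on switch high yes; throughput capped below line rate NO; packet loss NO; retransmits up yes
(B) MAC flapping — does not account for throughput capped below line rate, packet loss, retransmits up
(C) ARP table overflow — interface resets NO; CPU on switch high NO; throughput capped below line rate yes; packet loss NO; retransmits up yes
(D) MTU black hole — does not account for packet loss
(E) asymmetric routing — interface resets yes; CPU on switch high yes; throughput capped below line rate NO; packet loss NO; retransmits up yes
(F) DHCP scope exhaustion — does not account for interface resets, throughput capped below line rate, retransmits up
(G) QoS misclassification — interface resets NO; CPU on switch high yes; throughput capped below line rate yes; packet loss yes; retransmits up yes
No candidate is consistent with all observations.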